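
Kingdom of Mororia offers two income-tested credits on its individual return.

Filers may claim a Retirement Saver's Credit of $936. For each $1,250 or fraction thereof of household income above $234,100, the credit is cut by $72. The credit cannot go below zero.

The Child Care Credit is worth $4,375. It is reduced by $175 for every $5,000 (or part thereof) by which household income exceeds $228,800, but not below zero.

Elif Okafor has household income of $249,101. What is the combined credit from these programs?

Retirement Saver's Credit: income exceeds $234,100 by $15,001 → 13 increments × $72 = $936 ≥ base, so the credit is $0.
Child Care Credit: income exceeds $228,800 by $20,301, which is 5 full-or-partial $5,000 increments; reduction = 5 × $175 = $875, leaving $3,500.
Total: $0 + $3,500 = $3,500.

$3,500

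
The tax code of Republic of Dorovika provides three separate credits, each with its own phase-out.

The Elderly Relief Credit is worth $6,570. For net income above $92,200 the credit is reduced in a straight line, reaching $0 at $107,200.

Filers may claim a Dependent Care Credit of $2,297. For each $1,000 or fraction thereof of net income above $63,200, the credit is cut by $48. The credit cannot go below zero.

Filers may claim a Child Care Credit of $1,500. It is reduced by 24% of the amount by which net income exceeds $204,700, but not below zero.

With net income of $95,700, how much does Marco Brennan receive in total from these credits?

Elderly Relief Credit: $95,700 is $3,500 into a $15,000 phase-out range, leaving 11,500/15,000 of the credit: $6,570 × 11,500/15,000 = $5,037.
Dependent Care Credit: income exceeds $63,200 by $32,500, which is 33 full-or-partial $1,000 increments; reduction = 33 × $48 = $1,584, leaving $713.
Child Care Credit: $95,700 is at or below the $204,700 threshold, so the full $1,500 applies.
Total: $5,037 + $713 + $1,500 = $7,250.

$7,250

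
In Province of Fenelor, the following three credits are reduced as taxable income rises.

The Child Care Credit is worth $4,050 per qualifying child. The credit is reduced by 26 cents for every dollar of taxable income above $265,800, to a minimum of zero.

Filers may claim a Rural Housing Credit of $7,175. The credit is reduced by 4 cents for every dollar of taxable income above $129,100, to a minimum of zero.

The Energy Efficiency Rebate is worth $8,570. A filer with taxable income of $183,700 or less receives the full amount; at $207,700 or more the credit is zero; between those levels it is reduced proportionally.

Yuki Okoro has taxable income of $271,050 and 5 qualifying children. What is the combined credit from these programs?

$20,382

Child Care Credit: base = 5 × $4,050 = $20,250. 26% of the $5,250 excess over $265,800 is $1,365; credit = $20,250 − $1,365 = $18,885.
Rural Housing Credit: 4% of the $141,950 excess over $129,100 is $5,678; credit = $7,175 − $5,678 = $1,497.
Energy Efficiency Rebate: $271,050 is at or above $207,700, so the credit is $0.
Total: $18,885 + $1,497 + $0 = $20,382.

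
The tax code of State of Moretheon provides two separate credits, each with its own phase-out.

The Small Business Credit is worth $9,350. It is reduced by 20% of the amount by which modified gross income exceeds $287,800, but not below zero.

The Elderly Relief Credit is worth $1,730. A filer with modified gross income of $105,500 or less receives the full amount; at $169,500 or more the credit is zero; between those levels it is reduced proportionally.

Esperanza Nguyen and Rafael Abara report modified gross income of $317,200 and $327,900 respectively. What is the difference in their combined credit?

Esperanza ($317,200): Small Business Credit: 20% of the $29,400 excess over $287,800 is $5,880; credit = $9,350 − $5,880 = $3,470. Elderly Relief Credit: $317,200 is at or above $169,500, so the credit is $0. total $3,470 + $0 = $3,470
Rafael ($327,900): Small Business Credit: 20% of the $40,100 excess over $287,800 is $8,020; credit = $9,350 − $8,020 = $1,330. Elderly Relief Credit: $327,900 is at or above $169,500, so the credit is $0. total $1,330 + $0 = $1,330
Difference: |$3,470 − $1,330| = $2,140.

$2,140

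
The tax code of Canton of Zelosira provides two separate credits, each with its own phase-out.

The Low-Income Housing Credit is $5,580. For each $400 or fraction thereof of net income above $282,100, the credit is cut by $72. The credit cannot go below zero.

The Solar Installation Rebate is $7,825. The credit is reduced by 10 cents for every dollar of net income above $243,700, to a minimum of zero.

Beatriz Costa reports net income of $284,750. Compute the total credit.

Low-Income Housing Credit: income exceeds $282,100 by $2,650, which is 7 full-or-partial $400 increments; reduction = 7 × $72 = $504, leaving $5,076.
Solar Installation Rebate: 10% of the $41,050 excess over $243,700 is $4,105; credit = $7,825 − $4,105 = $3,720.
Total: $5,076 + $3,720 = $8,796.

$8,796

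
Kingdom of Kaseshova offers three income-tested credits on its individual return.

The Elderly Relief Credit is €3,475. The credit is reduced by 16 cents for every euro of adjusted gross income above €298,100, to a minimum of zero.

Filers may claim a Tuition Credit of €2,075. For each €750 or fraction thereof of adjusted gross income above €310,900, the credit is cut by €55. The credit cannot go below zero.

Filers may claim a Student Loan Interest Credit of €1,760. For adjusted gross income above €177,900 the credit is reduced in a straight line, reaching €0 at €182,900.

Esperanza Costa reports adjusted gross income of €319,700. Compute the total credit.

€1,434

Elderly Relief Credit: 16% of the €21,600 excess over €298,100 is €3,456; credit = €3,475 − €3,456 = €19.
Tuition Credit: income exceeds €310,900 by €8,800, which is 12 full-or-partial €750 increments; reduction = 12 × €55 = €660, leaving €1,415.
Student Loan Interest Credit: €319,700 is at or above €182,900, so the credit is €0.
Total: €19 + €1,415 + €0 = €1,434.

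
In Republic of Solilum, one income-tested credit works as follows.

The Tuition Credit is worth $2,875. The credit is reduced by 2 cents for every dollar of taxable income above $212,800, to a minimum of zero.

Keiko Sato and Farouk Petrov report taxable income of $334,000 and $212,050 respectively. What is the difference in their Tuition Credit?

Keiko ($334,000): Tuition Credit: 2% of the $121,200 excess over $212,800 is $2,424; credit = $2,875 − $2,424 = $451.
Farouk ($212,050): Tuition Credit: $212,050 is at or below the $212,800 threshold, so the full $2,875 applies.
Difference: |$451 − $2,875| = $2,424.

$2,424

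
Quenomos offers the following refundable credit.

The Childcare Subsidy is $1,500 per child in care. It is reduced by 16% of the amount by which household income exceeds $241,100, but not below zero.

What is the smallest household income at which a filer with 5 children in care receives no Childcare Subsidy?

$287,975

Full credit = 5 × $1,500 = $7,500.
The credit falls by 16% of each dollar above $241,100, so it reaches zero when the excess is $7,500 / 16% = $46,875: income = $241,100 + $46,875 = $287,975.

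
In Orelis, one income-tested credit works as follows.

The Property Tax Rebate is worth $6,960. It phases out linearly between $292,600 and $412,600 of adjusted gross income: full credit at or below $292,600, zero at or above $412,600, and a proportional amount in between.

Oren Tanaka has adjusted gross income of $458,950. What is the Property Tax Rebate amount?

$0

Property Tax Rebate: $458,950 is at or above $412,600, so the credit is $0.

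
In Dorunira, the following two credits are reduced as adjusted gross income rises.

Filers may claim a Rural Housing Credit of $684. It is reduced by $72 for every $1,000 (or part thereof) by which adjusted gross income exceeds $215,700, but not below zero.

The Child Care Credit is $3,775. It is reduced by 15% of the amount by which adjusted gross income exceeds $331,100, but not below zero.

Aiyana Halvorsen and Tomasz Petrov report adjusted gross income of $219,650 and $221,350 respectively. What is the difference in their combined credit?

Aiyana ($219,650): Rural Housing Credit: income exceeds $215,700 by $3,950, which is 4 full-or-partial $1,000 increments; reduction = 4 × $72 = $288, leaving $396. Child Care Credit: $219,650 is at or below the $331,100 threshold, so the full $3,775 applies. total $396 + $3,775 = $4,171
Tomasz ($221,350): Rural Housing Credit: income exceeds $215,700 by $5,650, which is 6 full-or-partial $1,000 increments; reduction = 6 × $72 = $432, leaving $252. Child Care Credit: $221,350 is at or below the $331,100 threshold, so the full $3,775 applies. total $252 + $3,775 = $4,027
Difference: |$4,171 − $4,027| = $144.

$144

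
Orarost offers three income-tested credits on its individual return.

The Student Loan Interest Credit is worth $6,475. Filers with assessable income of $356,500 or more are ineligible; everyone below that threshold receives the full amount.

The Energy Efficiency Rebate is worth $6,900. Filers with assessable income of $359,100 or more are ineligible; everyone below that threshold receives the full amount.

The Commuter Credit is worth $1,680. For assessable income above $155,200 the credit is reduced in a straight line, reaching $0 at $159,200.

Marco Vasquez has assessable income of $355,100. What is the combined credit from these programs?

Student Loan Interest Credit: $355,100 is below the $356,500 cutoff, so the full $6,475 applies.
Energy Efficiency Rebate: $355,100 is below the $359,100 cutoff, so the full $6,900 applies.
Commuter Credit: $355,100 is at or above $159,200, so the credit is $0.
Total: $6,475 + $6,900 + $0 = $13,375.

$13,375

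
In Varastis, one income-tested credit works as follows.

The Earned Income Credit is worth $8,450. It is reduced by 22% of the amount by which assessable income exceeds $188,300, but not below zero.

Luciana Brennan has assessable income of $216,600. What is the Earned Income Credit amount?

$2,224

Earned Income Credit: 22% of the $28,300 excess over $188,300 is $6,226; credit = $8,450 − $6,226 = $2,224.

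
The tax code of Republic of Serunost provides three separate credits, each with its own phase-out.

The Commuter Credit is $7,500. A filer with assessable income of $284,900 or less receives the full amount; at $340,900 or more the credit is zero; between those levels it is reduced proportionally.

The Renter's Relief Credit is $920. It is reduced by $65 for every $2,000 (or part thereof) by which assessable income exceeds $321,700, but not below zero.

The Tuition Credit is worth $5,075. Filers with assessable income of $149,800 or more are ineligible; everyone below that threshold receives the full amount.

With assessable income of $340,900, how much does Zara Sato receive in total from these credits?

Commuter Credit: $340,900 is at or above $340,900, so the credit is $0.
Renter's Relief Credit: income exceeds $321,700 by $19,200, which is 10 full-or-partial $2,000 increments; reduction = 10 × $65 = $650, leaving $270.
Tuition Credit: $340,900 meets or exceeds the $149,800 cutoff, so the credit is $0.
Total: $0 + $270 + $0 = $270.

$270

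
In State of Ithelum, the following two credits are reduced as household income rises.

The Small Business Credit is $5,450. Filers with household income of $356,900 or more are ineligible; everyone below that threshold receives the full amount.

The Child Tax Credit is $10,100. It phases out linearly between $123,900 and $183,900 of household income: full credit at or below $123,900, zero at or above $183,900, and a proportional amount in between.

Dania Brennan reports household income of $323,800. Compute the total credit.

$5,450

Small Business Credit: $323,800 is below the $356,900 cutoff, so the full $5,450 applies.
Child Tax Credit: $323,800 is at or above $183,900, so the credit is $0.
Total: $5,450 + $0 = $5,450.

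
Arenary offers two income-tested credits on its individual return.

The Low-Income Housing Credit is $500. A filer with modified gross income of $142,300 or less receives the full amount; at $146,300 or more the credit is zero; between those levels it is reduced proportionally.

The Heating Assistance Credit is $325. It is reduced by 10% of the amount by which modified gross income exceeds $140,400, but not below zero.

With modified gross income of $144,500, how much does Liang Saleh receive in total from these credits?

Low-Income Housing Credit: $144,500 is $2,200 into a $4,000 phase-out range, leaving 1,800/4,000 of the credit: $500 × 1,800/4,000 = $225.
Heating Assistance Credit: 10% of the $4,100 excess over $140,400 is $410 ≥ base, so the credit is $0.
Total: $225 + $0 = $225.

$225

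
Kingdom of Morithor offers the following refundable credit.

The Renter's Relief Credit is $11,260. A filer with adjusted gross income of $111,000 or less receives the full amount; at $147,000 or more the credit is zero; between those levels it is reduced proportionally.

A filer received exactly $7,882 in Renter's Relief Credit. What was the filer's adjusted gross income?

$121,800

$7,882 is 7,882/11,260 of the full $11,260, so 3,378/11,260 of the $36,000 range has been used: income = $111,000 + $36,000 × 3,378/11,260 = $121,800.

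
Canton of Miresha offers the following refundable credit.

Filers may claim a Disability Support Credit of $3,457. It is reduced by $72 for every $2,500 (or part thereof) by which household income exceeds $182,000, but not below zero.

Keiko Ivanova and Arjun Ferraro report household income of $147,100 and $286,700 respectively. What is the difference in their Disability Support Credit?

Keiko ($147,100): Disability Support Credit: $147,100 is at or below the $182,000 threshold, so the full $3,457 applies.
Arjun ($286,700): Disability Support Credit: income exceeds $182,000 by $104,700, which is 42 full-or-partial $2,500 increments; reduction = 42 × $72 = $3,024, leaving $433.
Difference: |$3,457 − $433| = $3,024.

$3,024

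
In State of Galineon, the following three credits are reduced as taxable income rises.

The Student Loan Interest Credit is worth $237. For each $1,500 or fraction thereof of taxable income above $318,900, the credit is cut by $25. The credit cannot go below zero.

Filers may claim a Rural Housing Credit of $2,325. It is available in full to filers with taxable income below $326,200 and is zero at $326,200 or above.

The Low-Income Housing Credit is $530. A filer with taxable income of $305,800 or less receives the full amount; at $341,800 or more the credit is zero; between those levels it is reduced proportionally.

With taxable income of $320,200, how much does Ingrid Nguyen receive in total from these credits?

$2,855

Student Loan Interest Credit: income exceeds $318,900 by $1,300, which is 1 full-or-partial $1,500 increment; reduction = 1 × $25 = $25, leaving $212.
Rural Housing Credit: $320,200 is below the $326,200 cutoff, so the full $2,325 applies.
Low-Income Housing Credit: $320,200 is $14,400 into a $36,000 phase-out range, leaving 21,600/36,000 of the credit: $530 × 21,600/36,000 = $318.
Total: $212 + $2,325 + $318 = $2,855.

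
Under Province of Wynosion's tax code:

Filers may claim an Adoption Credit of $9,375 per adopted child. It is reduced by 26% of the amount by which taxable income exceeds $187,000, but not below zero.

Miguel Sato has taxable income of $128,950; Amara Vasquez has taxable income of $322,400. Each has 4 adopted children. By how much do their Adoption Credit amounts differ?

Miguel ($128,950): Adoption Credit: base = 4 × $9,375 = $37,500. $128,950 is at or below the $187,000 threshold, so the full $37,500 applies.
Amara ($322,400): Adoption Credit: base = 4 × $9,375 = $37,500. 26% of the $135,400 excess over $187,000 is $35,204; credit = $37,500 − $35,204 = $2,296.
Difference: |$37,500 − $2,296| = $35,204.

$35,204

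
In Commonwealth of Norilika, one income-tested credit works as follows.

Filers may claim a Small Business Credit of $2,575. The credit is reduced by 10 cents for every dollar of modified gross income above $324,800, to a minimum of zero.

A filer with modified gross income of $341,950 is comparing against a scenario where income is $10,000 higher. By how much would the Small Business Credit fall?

$860

At $341,950 — 10% of the $17,150 excess over $324,800 is $1,715; credit = $2,575 − $1,715 = $860.
At $351,950 — 10% of the $27,150 excess over $324,800 is $2,715 ≥ base, so the credit is $0.
Lost: $860 − $0 = $860.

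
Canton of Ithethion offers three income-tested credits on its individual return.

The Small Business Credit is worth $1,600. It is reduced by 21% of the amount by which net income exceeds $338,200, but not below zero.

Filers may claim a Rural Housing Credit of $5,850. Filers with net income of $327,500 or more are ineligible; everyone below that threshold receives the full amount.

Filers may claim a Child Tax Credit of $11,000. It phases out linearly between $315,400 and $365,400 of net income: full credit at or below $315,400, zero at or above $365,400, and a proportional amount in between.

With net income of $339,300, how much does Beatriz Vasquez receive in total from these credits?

$7,111

Small Business Credit: 21% of the $1,100 excess over $338,200 is $231; credit = $1,600 − $231 = $1,369.
Rural Housing Credit: $339,300 meets or exceeds the $327,500 cutoff, so the credit is $0.
Child Tax Credit: $339,300 is $23,900 into a $50,000 phase-out range, leaving 26,100/50,000 of the credit: $11,000 × 26,100/50,000 = $5,742.
Total: $1,369 + $0 + $5,742 = $7,111.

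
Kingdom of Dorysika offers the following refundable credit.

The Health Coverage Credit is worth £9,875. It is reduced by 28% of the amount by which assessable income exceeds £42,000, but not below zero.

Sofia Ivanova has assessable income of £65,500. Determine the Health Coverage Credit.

Health Coverage Credit: 28% of the £23,500 excess over £42,000 is £6,580; credit = £9,875 − £6,580 = £3,295.

£3,295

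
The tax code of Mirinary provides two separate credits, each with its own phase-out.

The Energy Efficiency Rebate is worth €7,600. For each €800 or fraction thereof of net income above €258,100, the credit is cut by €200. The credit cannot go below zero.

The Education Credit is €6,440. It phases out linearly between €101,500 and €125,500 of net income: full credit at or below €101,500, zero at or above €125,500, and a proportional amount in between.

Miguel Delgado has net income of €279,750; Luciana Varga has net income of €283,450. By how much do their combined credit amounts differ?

€800

Miguel (€279,750): Energy Efficiency Rebate: income exceeds €258,100 by €21,650, which is 28 full-or-partial €800 increments; reduction = 28 × €200 = €5,600, leaving €2,000. Education Credit: €279,750 is at or above €125,500, so the credit is €0. total €2,000 + €0 = €2,000
Luciana (€283,450): Energy Efficiency Rebate: income exceeds €258,100 by €25,350, which is 32 full-or-partial €800 increments; reduction = 32 × €200 = €6,400, leaving €1,200. Education Credit: €283,450 is at or above €125,500, so the credit is €0. total €1,200 + €0 = €1,200
Difference: |€2,000 − €1,200| = €800.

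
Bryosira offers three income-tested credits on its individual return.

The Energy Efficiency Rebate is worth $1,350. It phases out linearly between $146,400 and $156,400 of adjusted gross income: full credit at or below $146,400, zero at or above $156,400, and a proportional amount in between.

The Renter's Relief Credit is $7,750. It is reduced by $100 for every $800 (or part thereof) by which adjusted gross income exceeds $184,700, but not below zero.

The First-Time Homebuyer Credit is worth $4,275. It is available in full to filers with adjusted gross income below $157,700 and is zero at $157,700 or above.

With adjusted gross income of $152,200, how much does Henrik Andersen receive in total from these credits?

$12,592

Energy Efficiency Rebate: $152,200 is $5,800 into a $10,000 phase-out range, leaving 4,200/10,000 of the credit: $1,350 × 4,200/10,000 = $567.
Renter's Relief Credit: $152,200 is at or below the $184,700 threshold, so the full $7,750 applies.
First-Time Homebuyer Credit: $152,200 is below the $157,700 cutoff, so the full $4,275 applies.
Total: $567 + $7,750 + $4,275 = $12,592.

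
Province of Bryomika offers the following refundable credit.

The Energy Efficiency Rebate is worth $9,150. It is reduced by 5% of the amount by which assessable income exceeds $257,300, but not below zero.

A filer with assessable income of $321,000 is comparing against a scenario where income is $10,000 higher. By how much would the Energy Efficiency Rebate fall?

$500

At $321,000 — 5% of the $63,700 excess over $257,300 is $3,185; credit = $9,150 − $3,185 = $5,965.
At $331,000 — 5% of the $73,700 excess over $257,300 is $3,685; credit = $9,150 − $3,685 = $5,465.
Lost: $5,965 − $5,465 = $500.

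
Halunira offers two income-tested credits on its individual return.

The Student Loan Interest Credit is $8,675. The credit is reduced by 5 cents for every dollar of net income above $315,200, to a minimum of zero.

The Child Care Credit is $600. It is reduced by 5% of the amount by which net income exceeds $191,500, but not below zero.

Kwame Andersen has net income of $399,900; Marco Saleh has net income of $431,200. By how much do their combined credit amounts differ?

$1,565

Kwame ($399,900): Student Loan Interest Credit: 5% of the $84,700 excess over $315,200 is $4,235; credit = $8,675 − $4,235 = $4,440. Child Care Credit: 5% of the $208,400 excess over $191,500 is $10,420 ≥ base, so the credit is $0. total $4,440 + $0 = $4,440
Marco ($431,200): Student Loan Interest Credit: 5% of the $116,000 excess over $315,200 is $5,800; credit = $8,675 − $5,800 = $2,875. Child Care Credit: 5% of the $239,700 excess over $191,500 is $11,985 ≥ base, so the credit is $0. total $2,875 + $0 = $2,875
Difference: |$4,440 − $2,875| = $1,565.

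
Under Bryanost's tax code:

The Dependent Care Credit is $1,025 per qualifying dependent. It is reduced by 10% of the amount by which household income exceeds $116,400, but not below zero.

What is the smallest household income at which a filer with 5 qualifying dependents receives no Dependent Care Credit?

Full credit = 5 × $1,025 = $5,125.
The credit falls by 10% of each dollar above $116,400, so it reaches zero when the excess is $5,125 / 10% = $51,250: income = $116,400 + $51,250 = $167,650.

$167,650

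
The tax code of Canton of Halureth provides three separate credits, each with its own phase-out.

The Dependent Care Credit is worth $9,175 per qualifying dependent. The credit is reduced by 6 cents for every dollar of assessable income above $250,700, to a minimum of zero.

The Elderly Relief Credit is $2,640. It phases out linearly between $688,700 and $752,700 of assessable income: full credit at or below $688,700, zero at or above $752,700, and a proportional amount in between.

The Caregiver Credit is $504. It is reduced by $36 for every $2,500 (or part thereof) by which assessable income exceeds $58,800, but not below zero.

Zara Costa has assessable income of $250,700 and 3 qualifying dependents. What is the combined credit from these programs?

Dependent Care Credit: base = 3 × $9,175 = $27,525. $250,700 is at or below the $250,700 threshold, so the full $27,525 applies.
Elderly Relief Credit: $250,700 is at or below the $688,700 threshold, so the full $2,640 applies.
Caregiver Credit: income exceeds $58,800 by $191,900 → 77 increments × $36 = $2,772 ≥ base, so the credit is $0.
Total: $27,525 + $2,640 + $0 = $30,165.

$30,165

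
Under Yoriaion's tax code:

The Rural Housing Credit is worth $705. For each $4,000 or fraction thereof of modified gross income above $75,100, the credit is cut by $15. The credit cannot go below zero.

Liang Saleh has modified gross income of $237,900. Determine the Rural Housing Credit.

Rural Housing Credit: income exceeds $75,100 by $162,800, which is 41 full-or-partial $4,000 increments; reduction = 41 × $15 = $615, leaving $90.

$90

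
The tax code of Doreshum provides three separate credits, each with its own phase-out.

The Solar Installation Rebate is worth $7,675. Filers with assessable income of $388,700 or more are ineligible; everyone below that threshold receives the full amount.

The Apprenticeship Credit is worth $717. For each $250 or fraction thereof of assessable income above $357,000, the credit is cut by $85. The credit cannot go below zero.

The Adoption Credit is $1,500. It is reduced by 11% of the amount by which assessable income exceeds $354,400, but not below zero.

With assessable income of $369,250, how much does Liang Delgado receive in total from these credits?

$7,675

Solar Installation Rebate: $369,250 is below the $388,700 cutoff, so the full $7,675 applies.
Apprenticeship Credit: income exceeds $357,000 by $12,250 → 49 increments × $85 = $4,165 ≥ base, so the credit is $0.
Adoption Credit: 11% of the $14,850 excess over $354,400 is $1,633.50 ≥ base, so the credit is $0.
Total: $7,675 + $0 + $0 = $7,675.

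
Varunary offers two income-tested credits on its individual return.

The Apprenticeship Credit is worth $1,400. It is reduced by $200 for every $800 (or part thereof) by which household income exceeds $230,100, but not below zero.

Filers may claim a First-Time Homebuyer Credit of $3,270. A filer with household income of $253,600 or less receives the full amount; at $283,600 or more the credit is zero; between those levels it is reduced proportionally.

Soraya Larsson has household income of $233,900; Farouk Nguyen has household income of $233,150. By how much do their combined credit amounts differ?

Soraya ($233,900): Apprenticeship Credit: income exceeds $230,100 by $3,800, which is 5 full-or-partial $800 increments; reduction = 5 × $200 = $1,000, leaving $400. First-Time Homebuyer Credit: $233,900 is at or below the $253,600 threshold, so the full $3,270 applies. total $400 + $3,270 = $3,670
Farouk ($233,150): Apprenticeship Credit: income exceeds $230,100 by $3,050, which is 4 full-or-partial $800 increments; reduction = 4 × $200 = $800, leaving $600. First-Time Homebuyer Credit: $233,150 is at or below the $253,600 threshold, so the full $3,270 applies. total $600 + $3,270 = $3,870
Difference: |$3,670 − $3,870| = $200.

$200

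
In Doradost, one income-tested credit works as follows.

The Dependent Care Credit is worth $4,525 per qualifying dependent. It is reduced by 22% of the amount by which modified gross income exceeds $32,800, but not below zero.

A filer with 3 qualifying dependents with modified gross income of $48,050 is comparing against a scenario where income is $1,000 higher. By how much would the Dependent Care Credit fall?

$220

At $48,050 — base = 3 × $4,525 = $13,575. 22% of the $15,250 excess over $32,800 is $3,355; credit = $13,575 − $3,355 = $10,220.
At $49,050 — base = 3 × $4,525 = $13,575. 22% of the $16,250 excess over $32,800 is $3,575; credit = $13,575 − $3,575 = $10,000.
Lost: $10,220 − $10,000 = $220.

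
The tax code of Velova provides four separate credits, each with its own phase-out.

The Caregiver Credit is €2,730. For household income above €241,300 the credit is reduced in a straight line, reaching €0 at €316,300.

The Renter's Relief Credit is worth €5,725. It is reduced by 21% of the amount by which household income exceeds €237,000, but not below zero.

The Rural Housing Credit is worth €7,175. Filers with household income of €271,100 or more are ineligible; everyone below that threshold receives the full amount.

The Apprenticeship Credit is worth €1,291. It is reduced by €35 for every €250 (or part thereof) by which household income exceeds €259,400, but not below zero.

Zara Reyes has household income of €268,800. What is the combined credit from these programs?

Caregiver Credit: €268,800 is €27,500 into a €75,000 phase-out range, leaving 47,500/75,000 of the credit: €2,730 × 47,500/75,000 = €1,729.
Renter's Relief Credit: 21% of the €31,800 excess over €237,000 is €6,678 ≥ base, so the credit is €0.
Rural Housing Credit: €268,800 is below the €271,100 cutoff, so the full €7,175 applies.
Apprenticeship Credit: income exceeds €259,400 by €9,400 → 38 increments × €35 = €1,330 ≥ base, so the credit is €0.
Total: €1,729 + €0 + €7,175 + €0 = €8,904.

€8,904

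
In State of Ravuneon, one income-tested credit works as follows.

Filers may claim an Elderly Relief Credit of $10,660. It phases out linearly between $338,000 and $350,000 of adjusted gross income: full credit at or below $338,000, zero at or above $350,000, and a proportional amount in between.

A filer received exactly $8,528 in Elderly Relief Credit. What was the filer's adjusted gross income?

$340,400

$8,528 is 8,528/10,660 of the full $10,660, so 2,132/10,660 of the $12,000 range has been used: income = $338,000 + $12,000 × 2,132/10,660 = $340,400.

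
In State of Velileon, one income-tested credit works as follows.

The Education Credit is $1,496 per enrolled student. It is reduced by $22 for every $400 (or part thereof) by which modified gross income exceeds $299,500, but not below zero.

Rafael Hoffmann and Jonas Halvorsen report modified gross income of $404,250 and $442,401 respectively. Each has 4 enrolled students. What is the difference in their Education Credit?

Rafael ($404,250): Education Credit: base = 4 × $1,496 = $5,984. income exceeds $299,500 by $104,750, which is 262 full-or-partial $400 increments; reduction = 262 × $22 = $5,764, leaving $220.
Jonas ($442,401): Education Credit: base = 4 × $1,496 = $5,984. income exceeds $299,500 by $142,901 → 358 increments × $22 = $7,876 ≥ base, so the credit is $0.
Difference: |$220 − $0| = $220.

$220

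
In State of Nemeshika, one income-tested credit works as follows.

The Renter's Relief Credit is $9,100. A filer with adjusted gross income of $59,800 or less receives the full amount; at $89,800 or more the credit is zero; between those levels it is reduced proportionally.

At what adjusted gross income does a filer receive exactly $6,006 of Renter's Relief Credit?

$70,000

$6,006 is 6,006/9,100 of the full $9,100, so 3,094/9,100 of the $30,000 range has been used: income = $59,800 + $30,000 × 3,094/9,100 = $70,000.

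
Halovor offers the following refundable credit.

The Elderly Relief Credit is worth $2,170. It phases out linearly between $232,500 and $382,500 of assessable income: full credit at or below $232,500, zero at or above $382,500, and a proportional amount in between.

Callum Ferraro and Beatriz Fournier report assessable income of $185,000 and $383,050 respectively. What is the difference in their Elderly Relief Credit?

Callum ($185,000): Elderly Relief Credit: $185,000 is at or below the $232,500 threshold, so the full $2,170 applies.
Beatriz ($383,050): Elderly Relief Credit: $383,050 is at or above $382,500, so the credit is $0.
Difference: |$2,170 − $0| = $2,170.

$2,170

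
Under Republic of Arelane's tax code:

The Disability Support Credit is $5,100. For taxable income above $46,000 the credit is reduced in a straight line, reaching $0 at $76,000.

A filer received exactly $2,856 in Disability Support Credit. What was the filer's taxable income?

$2,856 is 2,856/5,100 of the full $5,100, so 2,244/5,100 of the $30,000 range has been used: income = $46,000 + $30,000 × 2,244/5,100 = $59,200.

$59,200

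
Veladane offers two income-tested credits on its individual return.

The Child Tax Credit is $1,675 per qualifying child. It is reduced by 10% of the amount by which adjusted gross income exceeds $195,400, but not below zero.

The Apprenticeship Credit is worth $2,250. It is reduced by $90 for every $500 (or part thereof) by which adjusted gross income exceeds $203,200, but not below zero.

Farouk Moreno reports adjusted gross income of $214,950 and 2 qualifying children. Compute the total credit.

Child Tax Credit: base = 2 × $1,675 = $3,350. 10% of the $19,550 excess over $195,400 is $1,955; credit = $3,350 − $1,955 = $1,395.
Apprenticeship Credit: income exceeds $203,200 by $11,750, which is 24 full-or-partial $500 increments; reduction = 24 × $90 = $2,160, leaving $90.
Total: $1,395 + $90 = $1,485.

$1,485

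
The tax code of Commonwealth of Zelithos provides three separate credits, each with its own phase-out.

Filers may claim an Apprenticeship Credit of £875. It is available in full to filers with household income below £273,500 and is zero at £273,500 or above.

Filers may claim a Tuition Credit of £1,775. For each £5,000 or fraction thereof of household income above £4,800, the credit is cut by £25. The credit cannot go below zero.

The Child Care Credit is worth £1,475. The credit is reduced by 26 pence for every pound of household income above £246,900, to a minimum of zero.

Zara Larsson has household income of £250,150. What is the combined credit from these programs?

£2,030

Apprenticeship Credit: £250,150 is below the £273,500 cutoff, so the full £875 applies.
Tuition Credit: income exceeds £4,800 by £245,350, which is 50 full-or-partial £5,000 increments; reduction = 50 × £25 = £1,250, leaving £525.
Child Care Credit: 26% of the £3,250 excess over £246,900 is £845; credit = £1,475 − £845 = £630.
Total: £875 + £525 + £630 = £2,030.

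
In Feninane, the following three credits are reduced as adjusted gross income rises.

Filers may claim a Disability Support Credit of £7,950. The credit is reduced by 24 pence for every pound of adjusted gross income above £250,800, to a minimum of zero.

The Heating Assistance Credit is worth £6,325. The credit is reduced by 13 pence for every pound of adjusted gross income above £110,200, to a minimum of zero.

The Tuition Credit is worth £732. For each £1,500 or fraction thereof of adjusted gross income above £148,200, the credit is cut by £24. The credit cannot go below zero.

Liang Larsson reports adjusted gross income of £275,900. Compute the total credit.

Disability Support Credit: 24% of the £25,100 excess over £250,800 is £6,024; credit = £7,950 − £6,024 = £1,926.
Heating Assistance Credit: 13% of the £165,700 excess over £110,200 is £21,541 ≥ base, so the credit is £0.
Tuition Credit: income exceeds £148,200 by £127,700 → 86 increments × £24 = £2,064 ≥ base, so the credit is £0.
Total: £1,926 + £0 + £0 = £1,926.

£1,926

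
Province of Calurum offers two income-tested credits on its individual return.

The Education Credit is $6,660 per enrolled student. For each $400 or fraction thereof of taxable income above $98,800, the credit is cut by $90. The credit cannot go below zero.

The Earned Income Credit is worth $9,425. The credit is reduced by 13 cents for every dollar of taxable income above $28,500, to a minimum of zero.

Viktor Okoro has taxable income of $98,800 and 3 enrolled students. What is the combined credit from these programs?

$20,266

Education Credit: base = 3 × $6,660 = $19,980. $98,800 is at or below the $98,800 threshold, so the full $19,980 applies.
Earned Income Credit: 13% of the $70,300 excess over $28,500 is $9,139; credit = $9,425 − $9,139 = $286.
Total: $19,980 + $286 = $20,266.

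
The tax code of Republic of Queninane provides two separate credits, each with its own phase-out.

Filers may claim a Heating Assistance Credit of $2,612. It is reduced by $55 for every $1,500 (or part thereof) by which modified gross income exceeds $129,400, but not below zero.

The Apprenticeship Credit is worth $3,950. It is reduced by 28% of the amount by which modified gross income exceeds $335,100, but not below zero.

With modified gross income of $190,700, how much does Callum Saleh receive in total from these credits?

Heating Assistance Credit: income exceeds $129,400 by $61,300, which is 41 full-or-partial $1,500 increments; reduction = 41 × $55 = $2,255, leaving $357.
Apprenticeship Credit: $190,700 is at or below the $335,100 threshold, so the full $3,950 applies.
Total: $357 + $3,950 = $4,307.

$4,307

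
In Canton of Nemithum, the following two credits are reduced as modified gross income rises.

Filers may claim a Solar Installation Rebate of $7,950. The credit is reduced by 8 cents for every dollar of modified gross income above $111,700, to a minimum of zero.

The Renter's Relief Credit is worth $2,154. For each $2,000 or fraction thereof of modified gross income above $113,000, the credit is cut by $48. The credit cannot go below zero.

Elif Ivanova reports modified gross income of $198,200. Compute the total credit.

$1,120

Solar Installation Rebate: 8% of the $86,500 excess over $111,700 is $6,920; credit = $7,950 − $6,920 = $1,030.
Renter's Relief Credit: income exceeds $113,000 by $85,200, which is 43 full-or-partial $2,000 increments; reduction = 43 × $48 = $2,064, leaving $90.
Total: $1,030 + $90 = $1,120.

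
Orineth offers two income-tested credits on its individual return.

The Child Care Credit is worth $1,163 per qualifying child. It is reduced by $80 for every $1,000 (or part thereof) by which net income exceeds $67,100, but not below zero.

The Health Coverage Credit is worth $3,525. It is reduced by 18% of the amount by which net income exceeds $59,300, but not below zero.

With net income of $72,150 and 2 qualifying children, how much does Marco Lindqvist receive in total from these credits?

Child Care Credit: base = 2 × $1,163 = $2,326. income exceeds $67,100 by $5,050, which is 6 full-or-partial $1,000 increments; reduction = 6 × $80 = $480, leaving $1,846.
Health Coverage Credit: 18% of the $12,850 excess over $59,300 is $2,313; credit = $3,525 − $2,313 = $1,212.
Total: $1,846 + $1,212 = $3,058.

$3,058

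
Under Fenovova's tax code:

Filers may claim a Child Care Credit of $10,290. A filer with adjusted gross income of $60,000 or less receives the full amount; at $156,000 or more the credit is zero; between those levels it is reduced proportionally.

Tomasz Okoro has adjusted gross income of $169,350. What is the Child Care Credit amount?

Child Care Credit: $169,350 is at or above $156,000, so the credit is $0.

$0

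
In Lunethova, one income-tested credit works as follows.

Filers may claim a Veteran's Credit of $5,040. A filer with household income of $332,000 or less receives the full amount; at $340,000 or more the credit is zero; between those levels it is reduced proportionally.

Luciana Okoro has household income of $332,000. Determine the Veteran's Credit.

$5,040

Veteran's Credit: $332,000 is at or below the $332,000 threshold, so the full $5,040 applies.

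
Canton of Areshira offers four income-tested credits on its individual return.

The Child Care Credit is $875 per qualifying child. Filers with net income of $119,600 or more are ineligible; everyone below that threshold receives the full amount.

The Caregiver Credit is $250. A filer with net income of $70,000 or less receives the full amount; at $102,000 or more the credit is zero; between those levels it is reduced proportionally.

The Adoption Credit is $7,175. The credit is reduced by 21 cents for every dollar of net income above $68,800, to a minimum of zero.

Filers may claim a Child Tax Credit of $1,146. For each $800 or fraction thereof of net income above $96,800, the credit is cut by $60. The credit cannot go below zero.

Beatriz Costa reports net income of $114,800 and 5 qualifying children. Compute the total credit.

Child Care Credit: base = 5 × $875 = $4,375. $114,800 is below the $119,600 cutoff, so the full $4,375 applies.
Caregiver Credit: $114,800 is at or above $102,000, so the credit is $0.
Adoption Credit: 21% of the $46,000 excess over $68,800 is $9,660 ≥ base, so the credit is $0.
Child Tax Credit: income exceeds $96,800 by $18,000 → 23 increments × $60 = $1,380 ≥ base, so the credit is $0.
Total: $4,375 + $0 + $0 + $0 = $4,375.

$4,375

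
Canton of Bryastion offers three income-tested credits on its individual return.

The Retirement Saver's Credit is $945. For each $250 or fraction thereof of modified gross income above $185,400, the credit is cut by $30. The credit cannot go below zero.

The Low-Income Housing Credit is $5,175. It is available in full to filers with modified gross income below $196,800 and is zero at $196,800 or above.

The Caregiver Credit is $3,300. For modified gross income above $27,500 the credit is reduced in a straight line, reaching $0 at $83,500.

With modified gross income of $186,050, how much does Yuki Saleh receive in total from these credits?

$6,030

Retirement Saver's Credit: income exceeds $185,400 by $650, which is 3 full-or-partial $250 increments; reduction = 3 × $30 = $90, leaving $855.
Low-Income Housing Credit: $186,050 is below the $196,800 cutoff, so the full $5,175 applies.
Caregiver Credit: $186,050 is at or above $83,500, so the credit is $0.
Total: $855 + $5,175 + $0 = $6,030.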